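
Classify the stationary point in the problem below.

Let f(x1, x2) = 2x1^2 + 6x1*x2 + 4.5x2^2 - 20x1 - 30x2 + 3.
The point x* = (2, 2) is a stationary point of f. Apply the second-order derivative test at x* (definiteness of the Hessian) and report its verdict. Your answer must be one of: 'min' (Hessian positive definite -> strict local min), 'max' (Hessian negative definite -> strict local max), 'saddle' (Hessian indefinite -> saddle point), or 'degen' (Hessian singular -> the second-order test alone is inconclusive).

Compute the Hessian H = grad^2 f:
  H = [[4, 6], [6, 9]]
Verify stationarity: grad f(x*) = H x* + g = (0, 0).
Eigenvalues of H: 0, 13.
H has a zero eigenvalue (singular; positive semidefinite but not definite), so H is neither positive definite, negative definite, nor indefinite. The second-order test alone is inconclusive -> degen.
(Indeed, f is constant along the null direction of H through x*, so x* is not a strict local extremum.)

degen


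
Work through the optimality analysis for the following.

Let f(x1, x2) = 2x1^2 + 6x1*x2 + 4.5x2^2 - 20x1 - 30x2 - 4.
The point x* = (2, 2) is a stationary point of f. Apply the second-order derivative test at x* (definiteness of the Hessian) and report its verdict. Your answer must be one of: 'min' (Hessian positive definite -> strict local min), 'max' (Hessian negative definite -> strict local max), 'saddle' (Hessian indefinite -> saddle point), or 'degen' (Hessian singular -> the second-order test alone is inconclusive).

Compute the Hessian H = grad^2 f:
  H = [[4, 6], [6, 9]]
Verify stationarity: grad f(x*) = H x* + g = (0, 0).
Eigenvalues of H: 0, 13.
H has a zero eigenvalue (singular; positive semidefinite but not definite), so H is neither positive definite, negative definite, nor indefinite. The second-order test alone is inconclusive -> degen.
(Indeed, f is constant along the null direction of H through x*, so x* is not a strict local extremum.)

degen


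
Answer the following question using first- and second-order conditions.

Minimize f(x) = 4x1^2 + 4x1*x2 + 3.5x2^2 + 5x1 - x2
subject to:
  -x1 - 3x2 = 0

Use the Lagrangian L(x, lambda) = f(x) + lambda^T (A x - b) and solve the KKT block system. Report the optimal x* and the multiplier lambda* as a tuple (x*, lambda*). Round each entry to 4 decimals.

Form the Lagrangian:
  L(x, lambda) = (1/2) x^T Q x + c^T x + lambda^T (A x - b)
Stationarity (grad_x L = 0): Q x + c + A^T lambda = 0.
Primal feasibility: A x = b.

This gives the KKT block system:
  [ Q   A^T ] [ x     ]   [-c ]
  [ A    0  ] [ lambda ] = [ b ]

Solving the linear system:
  x*      = (-0.8727, 0.2909)
  lambda* = (-0.8182)
  f(x*)   = -2.3273

x* = (-0.8727, 0.2909), lambda* = (-0.8182)


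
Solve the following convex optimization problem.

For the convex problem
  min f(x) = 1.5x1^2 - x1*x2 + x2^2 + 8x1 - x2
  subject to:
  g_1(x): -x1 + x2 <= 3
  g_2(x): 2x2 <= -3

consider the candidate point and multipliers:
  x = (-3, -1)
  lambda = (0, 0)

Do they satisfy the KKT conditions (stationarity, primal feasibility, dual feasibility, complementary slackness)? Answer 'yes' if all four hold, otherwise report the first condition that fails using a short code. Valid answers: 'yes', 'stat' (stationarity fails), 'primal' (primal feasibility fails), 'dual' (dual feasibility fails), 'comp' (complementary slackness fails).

Gradient of f: grad f(x) = Q x + c = (0, 0)
Constraint values g_i(x) = a_i^T x - b_i:
  g_1((-3, -1)) = -1
  g_2((-3, -1)) = 1
Stationarity residual: grad f(x) + sum_i lambda_i a_i = (0, 0)
  -> stationarity OK
Primal feasibility (all g_i <= 0): FAILS
Dual feasibility (all lambda_i >= 0): OK
Complementary slackness (lambda_i * g_i(x) = 0 for all i): OK

Verdict: the first failing condition is primal_feasibility -> primal.

primal


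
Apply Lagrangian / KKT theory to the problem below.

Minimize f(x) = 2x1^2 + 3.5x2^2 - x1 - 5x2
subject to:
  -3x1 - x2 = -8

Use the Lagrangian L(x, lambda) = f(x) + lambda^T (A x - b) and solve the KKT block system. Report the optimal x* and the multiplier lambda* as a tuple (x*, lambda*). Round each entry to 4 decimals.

Form the Lagrangian:
  L(x, lambda) = (1/2) x^T Q x + c^T x + lambda^T (A x - b)
Stationarity (grad_x L = 0): Q x + c + A^T lambda = 0.
Primal feasibility: A x = b.

This gives the KKT block system:
  [ Q   A^T ] [ x     ]   [-c ]
  [ A    0  ] [ lambda ] = [ b ]

Solving the linear system:
  x*      = (2.2985, 1.1045)
  lambda* = (2.7313)
  f(x*)   = 7.0149

x* = (2.2985, 1.1045), lambda* = (2.7313)


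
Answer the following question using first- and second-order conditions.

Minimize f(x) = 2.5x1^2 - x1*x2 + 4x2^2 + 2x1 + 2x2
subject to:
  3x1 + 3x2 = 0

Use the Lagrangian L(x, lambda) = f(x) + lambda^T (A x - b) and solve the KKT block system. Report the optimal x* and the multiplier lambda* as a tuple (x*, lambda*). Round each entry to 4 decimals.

Form the Lagrangian:
  L(x, lambda) = (1/2) x^T Q x + c^T x + lambda^T (A x - b)
Stationarity (grad_x L = 0): Q x + c + A^T lambda = 0.
Primal feasibility: A x = b.

This gives the KKT block system:
  [ Q   A^T ] [ x     ]   [-c ]
  [ A    0  ] [ lambda ] = [ b ]

Solving the linear system:
  x*      = (0, 0)
  lambda* = (-0.6667)
  f(x*)   = 0

x* = (0, 0), lambda* = (-0.6667)


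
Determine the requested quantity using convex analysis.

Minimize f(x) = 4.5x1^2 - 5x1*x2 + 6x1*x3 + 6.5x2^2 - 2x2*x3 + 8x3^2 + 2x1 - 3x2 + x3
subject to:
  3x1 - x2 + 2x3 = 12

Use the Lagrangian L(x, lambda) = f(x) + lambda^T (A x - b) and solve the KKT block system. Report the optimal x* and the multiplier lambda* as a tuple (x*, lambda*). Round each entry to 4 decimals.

Form the Lagrangian:
  L(x, lambda) = (1/2) x^T Q x + c^T x + lambda^T (A x - b)
Stationarity (grad_x L = 0): Q x + c + A^T lambda = 0.
Primal feasibility: A x = b.

This gives the KKT block system:
  [ Q   A^T ] [ x     ]   [-c ]
  [ A    0  ] [ lambda ] = [ b ]

Solving the linear system:
  x*      = (4.3803, 0.9789, -0.081)
  lambda* = (-12.0141)
  f(x*)   = 74.956

x* = (4.3803, 0.9789, -0.081), lambda* = (-12.0141)


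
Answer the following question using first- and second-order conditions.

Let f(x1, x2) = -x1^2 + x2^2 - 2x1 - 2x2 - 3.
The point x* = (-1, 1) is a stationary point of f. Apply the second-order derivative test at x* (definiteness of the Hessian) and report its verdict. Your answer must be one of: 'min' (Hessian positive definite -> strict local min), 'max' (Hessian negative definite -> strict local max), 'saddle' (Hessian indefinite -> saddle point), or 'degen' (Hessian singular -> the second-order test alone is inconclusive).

Compute the Hessian H = grad^2 f:
  H = [[-2, 0], [0, 2]]
Verify stationarity: grad f(x*) = H x* + g = (0, 0).
Eigenvalues of H: -2, 2.
Eigenvalues have mixed signs, so H is indefinite -> x* is a saddle point.

saddle


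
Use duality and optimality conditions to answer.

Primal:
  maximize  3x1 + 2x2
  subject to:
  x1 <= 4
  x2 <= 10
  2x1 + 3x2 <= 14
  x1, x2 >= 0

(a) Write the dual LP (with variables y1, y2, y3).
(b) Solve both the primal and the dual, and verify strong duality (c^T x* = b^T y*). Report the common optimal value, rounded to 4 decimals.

The standard primal-dual pair for 'max c^T x s.t. A x <= b, x >= 0' is:
  Dual:  min b^T y  s.t.  A^T y >= c,  y >= 0.

So the dual LP is:
  minimize  4y1 + 10y2 + 14y3
  subject to:
    y1 + 2y3 >= 3
    y2 + 3y3 >= 2
    y1, y2, y3 >= 0

Solving the primal: x* = (4, 2).
  primal value c^T x* = 16.
Solving the dual: y* = (1.6667, 0, 0.6667).
  dual value b^T y* = 16.
Strong duality: c^T x* = b^T y*. Confirmed.

16


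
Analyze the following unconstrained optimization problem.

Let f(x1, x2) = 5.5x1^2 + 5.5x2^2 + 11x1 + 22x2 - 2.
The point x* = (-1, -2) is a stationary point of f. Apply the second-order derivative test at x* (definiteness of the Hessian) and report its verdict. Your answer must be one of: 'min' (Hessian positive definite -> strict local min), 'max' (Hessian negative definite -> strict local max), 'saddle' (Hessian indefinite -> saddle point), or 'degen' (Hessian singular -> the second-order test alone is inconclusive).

Compute the Hessian H = grad^2 f:
  H = [[11, 0], [0, 11]]
Verify stationarity: grad f(x*) = H x* + g = (0, 0).
Eigenvalues of H: 11, 11.
Both eigenvalues > 0, so H is positive definite -> x* is a strict local min.

min


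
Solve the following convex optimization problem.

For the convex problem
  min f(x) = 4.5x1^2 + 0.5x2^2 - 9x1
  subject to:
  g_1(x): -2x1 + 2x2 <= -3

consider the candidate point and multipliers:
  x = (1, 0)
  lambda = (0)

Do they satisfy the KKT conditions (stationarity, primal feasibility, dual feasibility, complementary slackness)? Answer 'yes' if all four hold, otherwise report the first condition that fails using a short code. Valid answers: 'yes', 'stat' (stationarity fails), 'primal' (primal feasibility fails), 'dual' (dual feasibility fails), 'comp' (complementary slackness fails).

Gradient of f: grad f(x) = Q x + c = (0, 0)
Constraint values g_i(x) = a_i^T x - b_i:
  g_1((1, 0)) = 1
Stationarity residual: grad f(x) + sum_i lambda_i a_i = (0, 0)
  -> stationarity OK
Primal feasibility (all g_i <= 0): FAILS
Dual feasibility (all lambda_i >= 0): OK
Complementary slackness (lambda_i * g_i(x) = 0 for all i): OK

Verdict: the first failing condition is primal_feasibility -> primal.

primal


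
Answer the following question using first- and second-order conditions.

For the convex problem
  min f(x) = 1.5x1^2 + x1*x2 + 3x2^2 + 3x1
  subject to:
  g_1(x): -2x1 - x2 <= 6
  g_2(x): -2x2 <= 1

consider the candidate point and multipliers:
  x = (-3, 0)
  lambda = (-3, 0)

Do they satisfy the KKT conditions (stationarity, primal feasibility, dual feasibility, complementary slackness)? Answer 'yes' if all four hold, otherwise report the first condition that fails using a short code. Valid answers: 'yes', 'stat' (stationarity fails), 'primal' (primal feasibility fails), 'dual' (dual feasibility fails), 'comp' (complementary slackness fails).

Gradient of f: grad f(x) = Q x + c = (-6, -3)
Constraint values g_i(x) = a_i^T x - b_i:
  g_1((-3, 0)) = 0
  g_2((-3, 0)) = -1
Stationarity residual: grad f(x) + sum_i lambda_i a_i = (0, 0)
  -> stationarity OK
Primal feasibility (all g_i <= 0): OK
Dual feasibility (all lambda_i >= 0): FAILS
Complementary slackness (lambda_i * g_i(x) = 0 for all i): OK

Verdict: the first failing condition is dual_feasibility -> dual.

dual


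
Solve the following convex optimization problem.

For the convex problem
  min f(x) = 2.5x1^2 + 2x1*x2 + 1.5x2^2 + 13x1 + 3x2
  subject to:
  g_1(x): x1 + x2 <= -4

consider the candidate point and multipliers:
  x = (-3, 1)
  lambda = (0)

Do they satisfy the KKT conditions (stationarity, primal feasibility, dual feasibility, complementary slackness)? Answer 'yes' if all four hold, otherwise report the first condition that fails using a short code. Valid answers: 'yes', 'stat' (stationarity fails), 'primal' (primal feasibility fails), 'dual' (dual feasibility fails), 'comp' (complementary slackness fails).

Gradient of f: grad f(x) = Q x + c = (0, 0)
Constraint values g_i(x) = a_i^T x - b_i:
  g_1((-3, 1)) = 2
Stationarity residual: grad f(x) + sum_i lambda_i a_i = (0, 0)
  -> stationarity OK
Primal feasibility (all g_i <= 0): FAILS
Dual feasibility (all lambda_i >= 0): OK
Complementary slackness (lambda_i * g_i(x) = 0 for all i): OK

Verdict: the first failing condition is primal_feasibility -> primal.

primal


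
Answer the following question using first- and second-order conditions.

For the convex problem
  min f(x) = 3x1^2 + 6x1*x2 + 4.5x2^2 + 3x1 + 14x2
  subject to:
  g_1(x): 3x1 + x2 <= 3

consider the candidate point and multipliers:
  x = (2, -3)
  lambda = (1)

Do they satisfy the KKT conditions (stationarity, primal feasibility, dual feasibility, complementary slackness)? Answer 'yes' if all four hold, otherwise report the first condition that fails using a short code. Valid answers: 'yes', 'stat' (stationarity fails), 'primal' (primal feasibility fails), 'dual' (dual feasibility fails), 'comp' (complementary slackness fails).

Gradient of f: grad f(x) = Q x + c = (-3, -1)
Constraint values g_i(x) = a_i^T x - b_i:
  g_1((2, -3)) = 0
Stationarity residual: grad f(x) + sum_i lambda_i a_i = (0, 0)
  -> stationarity OK
Primal feasibility (all g_i <= 0): OK
Dual feasibility (all lambda_i >= 0): OK
Complementary slackness (lambda_i * g_i(x) = 0 for all i): OK

Verdict: yes, KKT holds.

yes


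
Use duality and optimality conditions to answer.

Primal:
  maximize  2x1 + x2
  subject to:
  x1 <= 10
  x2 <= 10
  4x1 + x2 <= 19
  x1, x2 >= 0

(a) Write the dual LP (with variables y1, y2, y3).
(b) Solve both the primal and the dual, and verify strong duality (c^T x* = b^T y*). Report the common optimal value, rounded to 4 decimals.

The standard primal-dual pair for 'max c^T x s.t. A x <= b, x >= 0' is:
  Dual:  min b^T y  s.t.  A^T y >= c,  y >= 0.

So the dual LP is:
  minimize  10y1 + 10y2 + 19y3
  subject to:
    y1 + 4y3 >= 2
    y2 + y3 >= 1
    y1, y2, y3 >= 0

Solving the primal: x* = (2.25, 10).
  primal value c^T x* = 14.5.
Solving the dual: y* = (0, 0.5, 0.5).
  dual value b^T y* = 14.5.
Strong duality: c^T x* = b^T y*. Confirmed.

14.5


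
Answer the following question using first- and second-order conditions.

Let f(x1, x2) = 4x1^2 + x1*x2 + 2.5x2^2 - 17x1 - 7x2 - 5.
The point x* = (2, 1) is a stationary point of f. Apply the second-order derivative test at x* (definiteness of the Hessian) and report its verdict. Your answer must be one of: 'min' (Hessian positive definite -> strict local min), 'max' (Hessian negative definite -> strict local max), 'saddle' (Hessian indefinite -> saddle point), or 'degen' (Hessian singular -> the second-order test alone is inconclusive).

Compute the Hessian H = grad^2 f:
  H = [[8, 1], [1, 5]]
Verify stationarity: grad f(x*) = H x* + g = (0, 0).
Eigenvalues of H: 4.6972, 8.3028.
Both eigenvalues > 0, so H is positive definite -> x* is a strict local min.

min


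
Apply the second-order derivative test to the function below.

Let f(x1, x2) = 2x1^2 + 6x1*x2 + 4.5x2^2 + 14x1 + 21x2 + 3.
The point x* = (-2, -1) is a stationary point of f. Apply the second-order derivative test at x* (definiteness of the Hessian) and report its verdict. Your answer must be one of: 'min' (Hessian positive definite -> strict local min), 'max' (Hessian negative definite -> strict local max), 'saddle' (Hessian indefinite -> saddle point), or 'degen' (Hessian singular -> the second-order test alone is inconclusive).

Compute the Hessian H = grad^2 f:
  H = [[4, 6], [6, 9]]
Verify stationarity: grad f(x*) = H x* + g = (0, 0).
Eigenvalues of H: 0, 13.
H has a zero eigenvalue (singular; positive semidefinite but not definite), so H is neither positive definite, negative definite, nor indefinite. The second-order test alone is inconclusive -> degen.
(Indeed, f is constant along the null direction of H through x*, so x* is not a strict local extremum.)

degen


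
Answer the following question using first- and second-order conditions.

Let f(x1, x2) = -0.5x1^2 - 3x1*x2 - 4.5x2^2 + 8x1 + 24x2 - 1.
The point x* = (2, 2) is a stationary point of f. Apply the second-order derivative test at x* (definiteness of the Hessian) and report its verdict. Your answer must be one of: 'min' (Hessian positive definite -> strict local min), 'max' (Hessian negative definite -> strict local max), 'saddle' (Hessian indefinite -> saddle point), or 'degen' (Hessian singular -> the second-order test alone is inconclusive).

Compute the Hessian H = grad^2 f:
  H = [[-1, -3], [-3, -9]]
Verify stationarity: grad f(x*) = H x* + g = (0, 0).
Eigenvalues of H: -10, 0.
H has a zero eigenvalue (singular; negative semidefinite but not definite), so H is neither positive definite, negative definite, nor indefinite. The second-order test alone is inconclusive -> degen.
(Indeed, f is constant along the null direction of H through x*, so x* is not a strict local extremum.)

degen


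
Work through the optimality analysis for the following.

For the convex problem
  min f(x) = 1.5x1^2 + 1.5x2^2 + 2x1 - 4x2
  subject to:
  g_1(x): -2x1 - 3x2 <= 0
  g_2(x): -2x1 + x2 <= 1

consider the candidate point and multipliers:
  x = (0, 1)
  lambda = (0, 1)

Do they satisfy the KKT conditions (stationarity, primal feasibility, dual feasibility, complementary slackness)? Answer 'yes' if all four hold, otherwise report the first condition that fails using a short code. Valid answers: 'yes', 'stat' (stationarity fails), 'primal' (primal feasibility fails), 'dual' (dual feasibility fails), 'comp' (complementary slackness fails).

Gradient of f: grad f(x) = Q x + c = (2, -1)
Constraint values g_i(x) = a_i^T x - b_i:
  g_1((0, 1)) = -3
  g_2((0, 1)) = 0
Stationarity residual: grad f(x) + sum_i lambda_i a_i = (0, 0)
  -> stationarity OK
Primal feasibility (all g_i <= 0): OK
Dual feasibility (all lambda_i >= 0): OK
Complementary slackness (lambda_i * g_i(x) = 0 for all i): OK

Verdict: yes, KKT holds.

yes


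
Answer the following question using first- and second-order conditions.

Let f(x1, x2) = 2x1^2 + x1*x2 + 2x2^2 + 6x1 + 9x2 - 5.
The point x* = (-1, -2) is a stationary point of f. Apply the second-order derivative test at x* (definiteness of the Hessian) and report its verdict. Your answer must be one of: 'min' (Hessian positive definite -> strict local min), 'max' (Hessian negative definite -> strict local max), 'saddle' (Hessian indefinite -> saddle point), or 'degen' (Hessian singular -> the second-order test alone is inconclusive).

Compute the Hessian H = grad^2 f:
  H = [[4, 1], [1, 4]]
Verify stationarity: grad f(x*) = H x* + g = (0, 0).
Eigenvalues of H: 3, 5.
Both eigenvalues > 0, so H is positive definite -> x* is a strict local min.

min


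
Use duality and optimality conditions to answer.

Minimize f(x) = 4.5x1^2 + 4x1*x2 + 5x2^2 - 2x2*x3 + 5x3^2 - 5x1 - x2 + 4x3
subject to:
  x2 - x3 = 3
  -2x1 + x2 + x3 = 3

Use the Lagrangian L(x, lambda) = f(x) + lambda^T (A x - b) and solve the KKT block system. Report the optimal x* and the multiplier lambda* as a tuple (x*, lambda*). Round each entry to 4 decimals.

Form the Lagrangian:
  L(x, lambda) = (1/2) x^T Q x + c^T x + lambda^T (A x - b)
Stationarity (grad_x L = 0): Q x + c + A^T lambda = 0.
Primal feasibility: A x = b.

This gives the KKT block system:
  [ Q   A^T ] [ x     ]   [-c ]
  [ A    0  ] [ lambda ] = [ b ]

Solving the linear system:
  x*      = (-1.0303, 1.9697, -1.0303)
  lambda* = (-13.4394, -3.197)
  f(x*)   = 24.4848

x* = (-1.0303, 1.9697, -1.0303), lambda* = (-13.4394, -3.197)


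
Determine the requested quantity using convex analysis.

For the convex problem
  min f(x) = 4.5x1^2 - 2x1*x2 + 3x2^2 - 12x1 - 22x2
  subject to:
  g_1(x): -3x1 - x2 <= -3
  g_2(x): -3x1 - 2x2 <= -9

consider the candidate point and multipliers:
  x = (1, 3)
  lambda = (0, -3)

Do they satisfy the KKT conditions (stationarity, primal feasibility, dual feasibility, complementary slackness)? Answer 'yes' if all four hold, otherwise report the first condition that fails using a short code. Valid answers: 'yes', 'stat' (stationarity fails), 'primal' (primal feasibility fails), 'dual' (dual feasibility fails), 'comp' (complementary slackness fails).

Gradient of f: grad f(x) = Q x + c = (-9, -6)
Constraint values g_i(x) = a_i^T x - b_i:
  g_1((1, 3)) = -3
  g_2((1, 3)) = 0
Stationarity residual: grad f(x) + sum_i lambda_i a_i = (0, 0)
  -> stationarity OK
Primal feasibility (all g_i <= 0): OK
Dual feasibility (all lambda_i >= 0): FAILS
Complementary slackness (lambda_i * g_i(x) = 0 for all i): OK

Verdict: the first failing condition is dual_feasibility -> dual.

dual


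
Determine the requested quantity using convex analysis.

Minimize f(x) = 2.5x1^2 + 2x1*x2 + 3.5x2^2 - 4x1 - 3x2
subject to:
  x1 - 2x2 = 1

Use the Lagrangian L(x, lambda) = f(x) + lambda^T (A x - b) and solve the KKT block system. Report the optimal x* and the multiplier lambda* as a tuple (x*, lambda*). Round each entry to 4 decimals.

Form the Lagrangian:
  L(x, lambda) = (1/2) x^T Q x + c^T x + lambda^T (A x - b)
Stationarity (grad_x L = 0): Q x + c + A^T lambda = 0.
Primal feasibility: A x = b.

This gives the KKT block system:
  [ Q   A^T ] [ x     ]   [-c ]
  [ A    0  ] [ lambda ] = [ b ]

Solving the linear system:
  x*      = (0.9429, -0.0286)
  lambda* = (-0.6571)
  f(x*)   = -1.5143

x* = (0.9429, -0.0286), lambda* = (-0.6571)


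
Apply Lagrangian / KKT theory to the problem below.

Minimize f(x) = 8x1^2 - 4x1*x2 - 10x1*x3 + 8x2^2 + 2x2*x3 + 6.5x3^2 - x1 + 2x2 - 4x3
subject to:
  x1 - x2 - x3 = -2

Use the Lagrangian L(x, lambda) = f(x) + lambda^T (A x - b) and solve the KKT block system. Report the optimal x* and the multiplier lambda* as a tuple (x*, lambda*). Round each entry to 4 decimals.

Form the Lagrangian:
  L(x, lambda) = (1/2) x^T Q x + c^T x + lambda^T (A x - b)
Stationarity (grad_x L = 0): Q x + c + A^T lambda = 0.
Primal feasibility: A x = b.

This gives the KKT block system:
  [ Q   A^T ] [ x     ]   [-c ]
  [ A    0  ] [ lambda ] = [ b ]

Solving the linear system:
  x*      = (0.275, 0.695, 1.58)
  lambda* = (15.18)
  f(x*)   = 12.5775

x* = (0.275, 0.695, 1.58), lambda* = (15.18)


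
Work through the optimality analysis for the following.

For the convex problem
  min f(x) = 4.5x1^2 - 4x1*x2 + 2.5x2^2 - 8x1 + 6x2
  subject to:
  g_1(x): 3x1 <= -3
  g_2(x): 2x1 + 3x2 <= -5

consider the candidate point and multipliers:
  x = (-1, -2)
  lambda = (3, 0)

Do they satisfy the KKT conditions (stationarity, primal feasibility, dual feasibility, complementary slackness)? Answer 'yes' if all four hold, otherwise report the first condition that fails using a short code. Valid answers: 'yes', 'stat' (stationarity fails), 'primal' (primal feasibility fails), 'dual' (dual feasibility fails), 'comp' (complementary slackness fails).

Gradient of f: grad f(x) = Q x + c = (-9, 0)
Constraint values g_i(x) = a_i^T x - b_i:
  g_1((-1, -2)) = 0
  g_2((-1, -2)) = -3
Stationarity residual: grad f(x) + sum_i lambda_i a_i = (0, 0)
  -> stationarity OK
Primal feasibility (all g_i <= 0): OK
Dual feasibility (all lambda_i >= 0): OK
Complementary slackness (lambda_i * g_i(x) = 0 for all i): OK

Verdict: yes, KKT holds.

yes


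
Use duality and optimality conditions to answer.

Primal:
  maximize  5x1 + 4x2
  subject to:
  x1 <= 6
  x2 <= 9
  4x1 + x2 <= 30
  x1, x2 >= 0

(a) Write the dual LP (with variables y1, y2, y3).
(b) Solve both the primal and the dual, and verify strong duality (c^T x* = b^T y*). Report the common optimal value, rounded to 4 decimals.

The standard primal-dual pair for 'max c^T x s.t. A x <= b, x >= 0' is:
  Dual:  min b^T y  s.t.  A^T y >= c,  y >= 0.

So the dual LP is:
  minimize  6y1 + 9y2 + 30y3
  subject to:
    y1 + 4y3 >= 5
    y2 + y3 >= 4
    y1, y2, y3 >= 0

Solving the primal: x* = (5.25, 9).
  primal value c^T x* = 62.25.
Solving the dual: y* = (0, 2.75, 1.25).
  dual value b^T y* = 62.25.
Strong duality: c^T x* = b^T y*. Confirmed.

62.25


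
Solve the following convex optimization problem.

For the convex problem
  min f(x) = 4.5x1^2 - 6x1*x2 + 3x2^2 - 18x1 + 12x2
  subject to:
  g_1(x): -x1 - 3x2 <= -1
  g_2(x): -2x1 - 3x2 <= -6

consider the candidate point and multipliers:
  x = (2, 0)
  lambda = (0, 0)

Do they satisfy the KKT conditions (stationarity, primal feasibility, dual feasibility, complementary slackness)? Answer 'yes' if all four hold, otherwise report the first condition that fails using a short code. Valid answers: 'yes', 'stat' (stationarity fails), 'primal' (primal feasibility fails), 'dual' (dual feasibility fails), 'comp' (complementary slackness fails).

Gradient of f: grad f(x) = Q x + c = (0, 0)
Constraint values g_i(x) = a_i^T x - b_i:
  g_1((2, 0)) = -1
  g_2((2, 0)) = 2
Stationarity residual: grad f(x) + sum_i lambda_i a_i = (0, 0)
  -> stationarity OK
Primal feasibility (all g_i <= 0): FAILS
Dual feasibility (all lambda_i >= 0): OK
Complementary slackness (lambda_i * g_i(x) = 0 for all i): OK

Verdict: the first failing condition is primal_feasibility -> primal.

primal


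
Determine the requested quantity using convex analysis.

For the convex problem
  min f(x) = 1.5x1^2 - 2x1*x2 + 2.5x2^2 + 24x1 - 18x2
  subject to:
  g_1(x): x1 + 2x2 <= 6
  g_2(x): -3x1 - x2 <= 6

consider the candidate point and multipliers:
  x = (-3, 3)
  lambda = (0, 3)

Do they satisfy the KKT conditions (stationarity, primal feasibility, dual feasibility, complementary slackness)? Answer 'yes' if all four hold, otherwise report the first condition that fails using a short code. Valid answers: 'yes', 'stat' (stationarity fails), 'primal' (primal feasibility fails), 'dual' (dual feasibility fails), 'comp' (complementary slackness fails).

Gradient of f: grad f(x) = Q x + c = (9, 3)
Constraint values g_i(x) = a_i^T x - b_i:
  g_1((-3, 3)) = -3
  g_2((-3, 3)) = 0
Stationarity residual: grad f(x) + sum_i lambda_i a_i = (0, 0)
  -> stationarity OK
Primal feasibility (all g_i <= 0): OK
Dual feasibility (all lambda_i >= 0): OK
Complementary slackness (lambda_i * g_i(x) = 0 for all i): OK

Verdict: yes, KKT holds.

yes


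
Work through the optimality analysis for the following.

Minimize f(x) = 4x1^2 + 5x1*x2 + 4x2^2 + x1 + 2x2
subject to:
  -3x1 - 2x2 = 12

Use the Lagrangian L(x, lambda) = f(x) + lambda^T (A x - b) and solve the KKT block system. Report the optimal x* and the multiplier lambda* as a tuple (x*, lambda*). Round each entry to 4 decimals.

Form the Lagrangian:
  L(x, lambda) = (1/2) x^T Q x + c^T x + lambda^T (A x - b)
Stationarity (grad_x L = 0): Q x + c + A^T lambda = 0.
Primal feasibility: A x = b.

This gives the KKT block system:
  [ Q   A^T ] [ x     ]   [-c ]
  [ A    0  ] [ lambda ] = [ b ]

Solving the linear system:
  x*      = (-3.6364, -0.5455)
  lambda* = (-10.2727)
  f(x*)   = 59.2727

x* = (-3.6364, -0.5455), lambda* = (-10.2727)


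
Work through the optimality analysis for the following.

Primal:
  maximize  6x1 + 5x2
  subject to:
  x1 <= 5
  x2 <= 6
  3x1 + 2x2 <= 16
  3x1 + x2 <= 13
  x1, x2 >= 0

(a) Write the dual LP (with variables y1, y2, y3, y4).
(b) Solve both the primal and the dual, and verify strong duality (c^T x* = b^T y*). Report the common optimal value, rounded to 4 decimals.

The standard primal-dual pair for 'max c^T x s.t. A x <= b, x >= 0' is:
  Dual:  min b^T y  s.t.  A^T y >= c,  y >= 0.

So the dual LP is:
  minimize  5y1 + 6y2 + 16y3 + 13y4
  subject to:
    y1 + 3y3 + 3y4 >= 6
    y2 + 2y3 + y4 >= 5
    y1, y2, y3, y4 >= 0

Solving the primal: x* = (1.3333, 6).
  primal value c^T x* = 38.
Solving the dual: y* = (0, 1, 2, 0).
  dual value b^T y* = 38.
Strong duality: c^T x* = b^T y*. Confirmed.

38


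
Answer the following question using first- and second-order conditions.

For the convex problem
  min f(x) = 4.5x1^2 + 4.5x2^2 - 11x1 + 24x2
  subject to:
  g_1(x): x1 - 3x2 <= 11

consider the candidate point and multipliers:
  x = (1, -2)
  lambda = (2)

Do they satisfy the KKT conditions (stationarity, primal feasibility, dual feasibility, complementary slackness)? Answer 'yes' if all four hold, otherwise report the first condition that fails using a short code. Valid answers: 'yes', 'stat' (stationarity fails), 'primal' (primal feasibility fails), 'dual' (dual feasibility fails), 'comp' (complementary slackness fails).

Gradient of f: grad f(x) = Q x + c = (-2, 6)
Constraint values g_i(x) = a_i^T x - b_i:
  g_1((1, -2)) = -4
Stationarity residual: grad f(x) + sum_i lambda_i a_i = (0, 0)
  -> stationarity OK
Primal feasibility (all g_i <= 0): OK
Dual feasibility (all lambda_i >= 0): OK
Complementary slackness (lambda_i * g_i(x) = 0 for all i): FAILS

Verdict: the first failing condition is complementary_slackness -> comp.

comp


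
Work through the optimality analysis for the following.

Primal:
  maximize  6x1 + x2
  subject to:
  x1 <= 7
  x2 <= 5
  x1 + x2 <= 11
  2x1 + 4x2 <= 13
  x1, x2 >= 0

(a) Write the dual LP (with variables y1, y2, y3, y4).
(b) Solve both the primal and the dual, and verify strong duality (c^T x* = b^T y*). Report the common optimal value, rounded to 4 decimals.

The standard primal-dual pair for 'max c^T x s.t. A x <= b, x >= 0' is:
  Dual:  min b^T y  s.t.  A^T y >= c,  y >= 0.

So the dual LP is:
  minimize  7y1 + 5y2 + 11y3 + 13y4
  subject to:
    y1 + y3 + 2y4 >= 6
    y2 + y3 + 4y4 >= 1
    y1, y2, y3, y4 >= 0

Solving the primal: x* = (6.5, 0).
  primal value c^T x* = 39.
Solving the dual: y* = (0, 0, 0, 3).
  dual value b^T y* = 39.
Strong duality: c^T x* = b^T y*. Confirmed.

39


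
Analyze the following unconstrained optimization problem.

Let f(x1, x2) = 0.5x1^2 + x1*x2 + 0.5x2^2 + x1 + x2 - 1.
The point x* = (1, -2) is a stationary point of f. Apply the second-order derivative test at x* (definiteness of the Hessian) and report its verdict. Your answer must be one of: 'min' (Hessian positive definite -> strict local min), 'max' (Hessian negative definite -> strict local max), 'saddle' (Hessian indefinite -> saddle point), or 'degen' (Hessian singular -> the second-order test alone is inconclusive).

Compute the Hessian H = grad^2 f:
  H = [[1, 1], [1, 1]]
Verify stationarity: grad f(x*) = H x* + g = (0, 0).
Eigenvalues of H: 0, 2.
H has a zero eigenvalue (singular; positive semidefinite but not definite), so H is neither positive definite, negative definite, nor indefinite. The second-order test alone is inconclusive -> degen.
(Indeed, f is constant along the null direction of H through x*, so x* is not a strict local extremum.)

degen


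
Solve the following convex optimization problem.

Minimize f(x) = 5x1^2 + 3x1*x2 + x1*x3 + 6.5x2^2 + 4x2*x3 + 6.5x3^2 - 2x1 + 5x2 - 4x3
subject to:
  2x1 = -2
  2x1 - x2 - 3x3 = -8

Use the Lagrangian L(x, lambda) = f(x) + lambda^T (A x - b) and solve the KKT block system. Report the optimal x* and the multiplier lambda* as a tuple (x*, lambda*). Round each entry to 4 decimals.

Form the Lagrangian:
  L(x, lambda) = (1/2) x^T Q x + c^T x + lambda^T (A x - b)
Stationarity (grad_x L = 0): Q x + c + A^T lambda = 0.
Primal feasibility: A x = b.

This gives the KKT block system:
  [ Q   A^T ] [ x     ]   [-c ]
  [ A    0  ] [ lambda ] = [ b ]

Solving the linear system:
  x*      = (-1, -0.2547, 2.0849)
  lambda* = (-1.6887, 7.0283)
  f(x*)   = 22.6179

x* = (-1, -0.2547, 2.0849), lambda* = (-1.6887, 7.0283)


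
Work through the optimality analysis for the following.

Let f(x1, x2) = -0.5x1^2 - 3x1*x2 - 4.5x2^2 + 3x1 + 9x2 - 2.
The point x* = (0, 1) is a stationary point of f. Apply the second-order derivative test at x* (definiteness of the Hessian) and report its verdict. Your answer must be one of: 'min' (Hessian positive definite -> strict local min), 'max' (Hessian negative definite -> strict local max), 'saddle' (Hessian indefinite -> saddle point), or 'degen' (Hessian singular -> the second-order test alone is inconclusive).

Compute the Hessian H = grad^2 f:
  H = [[-1, -3], [-3, -9]]
Verify stationarity: grad f(x*) = H x* + g = (0, 0).
Eigenvalues of H: -10, 0.
H has a zero eigenvalue (singular; negative semidefinite but not definite), so H is neither positive definite, negative definite, nor indefinite. The second-order test alone is inconclusive -> degen.
(Indeed, f is constant along the null direction of H through x*, so x* is not a strict local extremum.)

degen


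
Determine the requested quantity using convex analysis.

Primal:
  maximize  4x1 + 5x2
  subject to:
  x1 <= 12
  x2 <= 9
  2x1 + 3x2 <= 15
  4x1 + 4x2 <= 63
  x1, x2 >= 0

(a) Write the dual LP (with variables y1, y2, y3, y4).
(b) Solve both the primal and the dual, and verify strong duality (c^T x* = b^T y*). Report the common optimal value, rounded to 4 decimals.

The standard primal-dual pair for 'max c^T x s.t. A x <= b, x >= 0' is:
  Dual:  min b^T y  s.t.  A^T y >= c,  y >= 0.

So the dual LP is:
  minimize  12y1 + 9y2 + 15y3 + 63y4
  subject to:
    y1 + 2y3 + 4y4 >= 4
    y2 + 3y3 + 4y4 >= 5
    y1, y2, y3, y4 >= 0

Solving the primal: x* = (7.5, 0).
  primal value c^T x* = 30.
Solving the dual: y* = (0, 0, 2, 0).
  dual value b^T y* = 30.
Strong duality: c^T x* = b^T y*. Confirmed.

30


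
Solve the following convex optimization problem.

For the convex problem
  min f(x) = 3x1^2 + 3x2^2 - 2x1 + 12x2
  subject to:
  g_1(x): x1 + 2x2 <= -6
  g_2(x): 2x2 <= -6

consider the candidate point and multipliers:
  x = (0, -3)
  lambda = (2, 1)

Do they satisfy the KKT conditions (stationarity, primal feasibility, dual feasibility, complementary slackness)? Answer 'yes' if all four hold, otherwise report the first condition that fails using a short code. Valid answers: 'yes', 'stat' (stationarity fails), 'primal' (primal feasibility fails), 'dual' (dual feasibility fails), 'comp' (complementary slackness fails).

Gradient of f: grad f(x) = Q x + c = (-2, -6)
Constraint values g_i(x) = a_i^T x - b_i:
  g_1((0, -3)) = 0
  g_2((0, -3)) = 0
Stationarity residual: grad f(x) + sum_i lambda_i a_i = (0, 0)
  -> stationarity OK
Primal feasibility (all g_i <= 0): OK
Dual feasibility (all lambda_i >= 0): OK
Complementary slackness (lambda_i * g_i(x) = 0 for all i): OK

Verdict: yes, KKT holds.

yes


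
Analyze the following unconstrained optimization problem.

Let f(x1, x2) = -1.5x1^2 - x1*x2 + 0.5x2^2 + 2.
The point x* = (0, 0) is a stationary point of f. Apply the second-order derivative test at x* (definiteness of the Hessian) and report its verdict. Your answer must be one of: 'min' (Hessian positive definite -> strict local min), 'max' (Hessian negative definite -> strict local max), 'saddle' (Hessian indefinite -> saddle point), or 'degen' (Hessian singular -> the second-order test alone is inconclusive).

Compute the Hessian H = grad^2 f:
  H = [[-3, -1], [-1, 1]]
Verify stationarity: grad f(x*) = H x* + g = (0, 0).
Eigenvalues of H: -3.2361, 1.2361.
Eigenvalues have mixed signs, so H is indefinite -> x* is a saddle point.

saddle


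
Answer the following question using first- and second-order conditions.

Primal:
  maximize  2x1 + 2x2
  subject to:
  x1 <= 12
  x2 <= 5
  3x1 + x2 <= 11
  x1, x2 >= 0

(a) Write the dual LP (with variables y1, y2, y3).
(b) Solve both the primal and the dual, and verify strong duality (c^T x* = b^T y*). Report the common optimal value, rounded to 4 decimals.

The standard primal-dual pair for 'max c^T x s.t. A x <= b, x >= 0' is:
  Dual:  min b^T y  s.t.  A^T y >= c,  y >= 0.

So the dual LP is:
  minimize  12y1 + 5y2 + 11y3
  subject to:
    y1 + 3y3 >= 2
    y2 + y3 >= 2
    y1, y2, y3 >= 0

Solving the primal: x* = (2, 5).
  primal value c^T x* = 14.
Solving the dual: y* = (0, 1.3333, 0.6667).
  dual value b^T y* = 14.
Strong duality: c^T x* = b^T y*. Confirmed.

14


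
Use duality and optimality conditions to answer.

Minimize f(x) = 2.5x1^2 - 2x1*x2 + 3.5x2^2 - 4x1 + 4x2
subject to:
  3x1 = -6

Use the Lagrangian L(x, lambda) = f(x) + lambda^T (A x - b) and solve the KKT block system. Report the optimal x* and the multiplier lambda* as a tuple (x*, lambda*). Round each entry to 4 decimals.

Form the Lagrangian:
  L(x, lambda) = (1/2) x^T Q x + c^T x + lambda^T (A x - b)
Stationarity (grad_x L = 0): Q x + c + A^T lambda = 0.
Primal feasibility: A x = b.

This gives the KKT block system:
  [ Q   A^T ] [ x     ]   [-c ]
  [ A    0  ] [ lambda ] = [ b ]

Solving the linear system:
  x*      = (-2, -1.1429)
  lambda* = (3.9048)
  f(x*)   = 13.4286

x* = (-2, -1.1429), lambda* = (3.9048)


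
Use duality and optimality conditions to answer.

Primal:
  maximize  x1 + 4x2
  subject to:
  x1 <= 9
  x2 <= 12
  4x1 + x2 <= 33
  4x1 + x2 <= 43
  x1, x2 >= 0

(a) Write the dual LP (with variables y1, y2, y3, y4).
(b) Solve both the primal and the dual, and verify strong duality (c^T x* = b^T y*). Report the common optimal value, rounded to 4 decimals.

The standard primal-dual pair for 'max c^T x s.t. A x <= b, x >= 0' is:
  Dual:  min b^T y  s.t.  A^T y >= c,  y >= 0.

So the dual LP is:
  minimize  9y1 + 12y2 + 33y3 + 43y4
  subject to:
    y1 + 4y3 + 4y4 >= 1
    y2 + y3 + y4 >= 4
    y1, y2, y3, y4 >= 0

Solving the primal: x* = (5.25, 12).
  primal value c^T x* = 53.25.
Solving the dual: y* = (0, 3.75, 0.25, 0).
  dual value b^T y* = 53.25.
Strong duality: c^T x* = b^T y*. Confirmed.

53.25


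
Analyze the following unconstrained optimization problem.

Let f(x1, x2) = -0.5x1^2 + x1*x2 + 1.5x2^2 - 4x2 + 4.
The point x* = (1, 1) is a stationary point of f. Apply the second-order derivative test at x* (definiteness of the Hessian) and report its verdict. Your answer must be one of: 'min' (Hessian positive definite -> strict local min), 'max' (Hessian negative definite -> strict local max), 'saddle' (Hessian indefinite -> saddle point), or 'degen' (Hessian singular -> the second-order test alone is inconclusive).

Compute the Hessian H = grad^2 f:
  H = [[-1, 1], [1, 3]]
Verify stationarity: grad f(x*) = H x* + g = (0, 0).
Eigenvalues of H: -1.2361, 3.2361.
Eigenvalues have mixed signs, so H is indefinite -> x* is a saddle point.

saddle


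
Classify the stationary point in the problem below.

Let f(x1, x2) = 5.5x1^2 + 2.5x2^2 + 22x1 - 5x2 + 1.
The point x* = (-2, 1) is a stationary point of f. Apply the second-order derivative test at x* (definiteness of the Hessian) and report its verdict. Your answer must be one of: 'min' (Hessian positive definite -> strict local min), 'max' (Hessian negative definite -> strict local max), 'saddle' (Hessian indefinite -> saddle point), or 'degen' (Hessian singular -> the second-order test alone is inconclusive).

Compute the Hessian H = grad^2 f:
  H = [[11, 0], [0, 5]]
Verify stationarity: grad f(x*) = H x* + g = (0, 0).
Eigenvalues of H: 5, 11.
Both eigenvalues > 0, so H is positive definite -> x* is a strict local min.

min


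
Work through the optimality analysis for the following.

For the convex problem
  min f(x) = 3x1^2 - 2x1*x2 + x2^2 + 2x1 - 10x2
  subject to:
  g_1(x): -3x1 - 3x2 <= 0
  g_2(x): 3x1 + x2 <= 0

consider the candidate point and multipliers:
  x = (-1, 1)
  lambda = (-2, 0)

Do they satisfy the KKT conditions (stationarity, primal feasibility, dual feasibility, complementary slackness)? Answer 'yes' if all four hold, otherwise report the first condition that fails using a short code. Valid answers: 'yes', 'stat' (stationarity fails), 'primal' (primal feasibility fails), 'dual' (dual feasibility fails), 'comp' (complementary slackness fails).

Gradient of f: grad f(x) = Q x + c = (-6, -6)
Constraint values g_i(x) = a_i^T x - b_i:
  g_1((-1, 1)) = 0
  g_2((-1, 1)) = -2
Stationarity residual: grad f(x) + sum_i lambda_i a_i = (0, 0)
  -> stationarity OK
Primal feasibility (all g_i <= 0): OK
Dual feasibility (all lambda_i >= 0): FAILS
Complementary slackness (lambda_i * g_i(x) = 0 for all i): OK

Verdict: the first failing condition is dual_feasibility -> dual.

dual


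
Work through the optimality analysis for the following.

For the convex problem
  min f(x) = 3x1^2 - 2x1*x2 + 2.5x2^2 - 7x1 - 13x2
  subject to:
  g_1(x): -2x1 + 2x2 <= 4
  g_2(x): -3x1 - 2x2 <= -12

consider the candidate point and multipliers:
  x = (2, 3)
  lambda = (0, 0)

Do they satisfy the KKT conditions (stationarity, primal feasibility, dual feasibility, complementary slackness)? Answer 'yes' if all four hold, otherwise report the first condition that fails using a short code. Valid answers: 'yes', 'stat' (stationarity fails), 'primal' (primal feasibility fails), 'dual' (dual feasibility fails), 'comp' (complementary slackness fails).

Gradient of f: grad f(x) = Q x + c = (-1, -2)
Constraint values g_i(x) = a_i^T x - b_i:
  g_1((2, 3)) = -2
  g_2((2, 3)) = 0
Stationarity residual: grad f(x) + sum_i lambda_i a_i = (-1, -2)
  -> stationarity FAILS
Primal feasibility (all g_i <= 0): OK
Dual feasibility (all lambda_i >= 0): OK
Complementary slackness (lambda_i * g_i(x) = 0 for all i): OK

Verdict: the first failing condition is stationarity -> stat.

stat


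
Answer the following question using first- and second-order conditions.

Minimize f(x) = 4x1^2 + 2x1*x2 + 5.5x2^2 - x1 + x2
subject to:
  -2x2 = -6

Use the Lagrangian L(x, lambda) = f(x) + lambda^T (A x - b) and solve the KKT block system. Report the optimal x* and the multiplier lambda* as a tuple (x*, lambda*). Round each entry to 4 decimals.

Form the Lagrangian:
  L(x, lambda) = (1/2) x^T Q x + c^T x + lambda^T (A x - b)
Stationarity (grad_x L = 0): Q x + c + A^T lambda = 0.
Primal feasibility: A x = b.

This gives the KKT block system:
  [ Q   A^T ] [ x     ]   [-c ]
  [ A    0  ] [ lambda ] = [ b ]

Solving the linear system:
  x*      = (-0.625, 3)
  lambda* = (16.375)
  f(x*)   = 50.9375

x* = (-0.625, 3), lambda* = (16.375)
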